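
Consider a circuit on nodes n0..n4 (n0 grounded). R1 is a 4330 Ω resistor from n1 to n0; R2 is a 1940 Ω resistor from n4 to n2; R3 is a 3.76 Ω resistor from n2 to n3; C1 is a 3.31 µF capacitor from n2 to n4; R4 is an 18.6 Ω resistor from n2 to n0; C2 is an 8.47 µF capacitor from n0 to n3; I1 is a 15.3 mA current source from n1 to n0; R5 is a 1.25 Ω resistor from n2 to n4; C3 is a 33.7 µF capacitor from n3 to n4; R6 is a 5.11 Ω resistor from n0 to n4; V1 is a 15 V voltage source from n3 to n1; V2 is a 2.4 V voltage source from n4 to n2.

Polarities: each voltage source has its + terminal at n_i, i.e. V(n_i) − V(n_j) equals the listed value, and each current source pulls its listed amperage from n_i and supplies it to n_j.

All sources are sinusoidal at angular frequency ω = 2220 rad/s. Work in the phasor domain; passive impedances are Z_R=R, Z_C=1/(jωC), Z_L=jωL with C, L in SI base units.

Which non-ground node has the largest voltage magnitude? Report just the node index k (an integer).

1

Element admittances at ω=2220 rad/s:
  Y(R1) = 0.0002309+0.000j S between n1,n0
  Y(R2) = 0.0005155+0.000j S between n4,n2
  Y(R3) = 0.2660+0.000j S between n2,n3
  Y(C1) = 0.000+0.007348j S between n2,n4
  Y(R4) = 0.05376+0.000j S between n2,n0
  Y(C2) = 0.000+0.01880j S between n0,n3
  I1: injects 0.0153 A into n0 (from n1)
  Y(R5) = 0.8000+0.000j S between n2,n4
  Y(C3) = 0.000+0.07481j S between n3,n4
  Y(R6) = 0.1957+0.000j S between n0,n4
  V1: constraint V(n3)−V(n1) = 15
  V2: constraint V(n4)−V(n2) = 2.4
Assemble and solve the 6×6 MNA system:
  V(n1)=-16.64+0.8511j  V(n2)=-1.865+0.1230j  V(n3)=-1.643+0.8511j  V(n4)=0.5355+0.1230j
  i(V1)=0.01146+0.0001966j  i(V2)=-2.080-0.2047j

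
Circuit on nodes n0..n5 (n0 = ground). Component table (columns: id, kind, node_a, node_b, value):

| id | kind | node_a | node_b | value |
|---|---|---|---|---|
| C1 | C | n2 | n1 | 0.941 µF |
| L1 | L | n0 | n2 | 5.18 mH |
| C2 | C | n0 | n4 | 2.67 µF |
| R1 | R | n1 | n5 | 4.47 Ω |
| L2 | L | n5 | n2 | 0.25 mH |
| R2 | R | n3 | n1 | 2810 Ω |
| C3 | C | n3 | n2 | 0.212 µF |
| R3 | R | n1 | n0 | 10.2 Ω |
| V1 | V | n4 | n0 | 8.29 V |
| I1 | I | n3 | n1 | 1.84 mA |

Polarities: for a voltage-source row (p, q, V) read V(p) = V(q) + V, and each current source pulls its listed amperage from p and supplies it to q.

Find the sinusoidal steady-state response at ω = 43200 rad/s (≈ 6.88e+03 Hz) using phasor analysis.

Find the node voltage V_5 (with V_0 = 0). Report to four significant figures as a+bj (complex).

-0.01133+0.002103j V

Element admittances at ω=43200 rad/s:
  Y(C1) = 0.000+0.04065j S between n2,n1
  Y(L1) = 0.000-0.004469j S between n0,n2
  Y(C2) = 0.000+0.1153j S between n0,n4
  Y(R1) = 0.2237+0.000j S between n1,n5
  Y(L2) = 0.000-0.09259j S between n5,n2
  Y(R2) = 0.0003559+0.000j S between n3,n1
  Y(C3) = 0.000+0.009158j S between n3,n2
  Y(R3) = 0.09804+0.000j S between n1,n0
  V1: constraint V(n4)−V(n0) = 8.29
  I1: injects 0.00184 A into n1 (from n3)
Assemble and solve the 6×6 MNA system:
  V(n1)=0.001294-0.0008405j  V(n2)=-0.01844-0.02839j  V(n3)=-0.02514+0.1715j  V(n4)=8.290+0.000j  V(n5)=-0.01133+0.002103j
  i(V1)=0.000-0.9562j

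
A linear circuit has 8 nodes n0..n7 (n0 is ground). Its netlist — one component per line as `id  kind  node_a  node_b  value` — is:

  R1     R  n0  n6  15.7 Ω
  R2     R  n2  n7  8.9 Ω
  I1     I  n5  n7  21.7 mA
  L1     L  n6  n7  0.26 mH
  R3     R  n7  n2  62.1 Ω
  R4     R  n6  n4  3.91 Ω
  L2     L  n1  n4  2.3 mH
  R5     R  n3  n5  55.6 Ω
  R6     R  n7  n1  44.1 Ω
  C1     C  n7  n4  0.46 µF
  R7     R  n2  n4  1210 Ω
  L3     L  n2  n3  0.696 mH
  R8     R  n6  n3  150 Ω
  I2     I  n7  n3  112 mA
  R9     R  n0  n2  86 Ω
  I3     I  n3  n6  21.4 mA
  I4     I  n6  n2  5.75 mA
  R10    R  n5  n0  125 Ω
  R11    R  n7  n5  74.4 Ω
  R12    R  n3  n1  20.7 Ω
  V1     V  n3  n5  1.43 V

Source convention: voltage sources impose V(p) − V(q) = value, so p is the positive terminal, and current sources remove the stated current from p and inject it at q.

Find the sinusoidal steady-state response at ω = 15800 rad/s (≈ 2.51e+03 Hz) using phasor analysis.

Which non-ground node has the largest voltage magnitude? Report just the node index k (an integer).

5

Apply KCL at each of the 7 non-ground nodes and solve the resulting linear system.
Node n1: branches {L2, R6, R12} → V_1 = 0.3071+0.3501j
Node n2: branches {R2, R3, R7, L3, R9, I4} → V_2 = 0.4768-0.2541j
Node n3: branches {R5, L3, R8, I2, I3, R12, V1} → V_3 = 0.6767+0.4344j
Node n4: branches {R4, L2, C1, R7} → V_4 = 0.05351-0.03793j
Node n5: branches {I1, R5, R10, R11, V1} → V_5 = -0.7533+0.4344j
Node n6: branches {R1, L1, R4, R8, I3, I4} → V_6 = 0.007574-0.008160j
Node n7: branches {R2, I1, L1, R3, R6, C1, I2, R11} → V_7 = -0.009448-0.1371j
Source currents: i(V1)=-0.02004+0.01116j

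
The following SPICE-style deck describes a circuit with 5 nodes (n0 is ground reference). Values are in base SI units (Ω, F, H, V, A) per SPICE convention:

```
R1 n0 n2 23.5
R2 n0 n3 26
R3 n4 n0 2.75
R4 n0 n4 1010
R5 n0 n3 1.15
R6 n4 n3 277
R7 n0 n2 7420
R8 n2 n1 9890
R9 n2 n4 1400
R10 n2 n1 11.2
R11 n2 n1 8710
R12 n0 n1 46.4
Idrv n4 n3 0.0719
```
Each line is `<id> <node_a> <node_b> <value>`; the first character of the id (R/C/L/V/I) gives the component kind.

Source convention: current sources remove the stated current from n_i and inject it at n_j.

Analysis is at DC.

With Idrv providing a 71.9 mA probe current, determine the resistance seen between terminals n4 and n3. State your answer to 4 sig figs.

R_eq = 3.786 Ω

Element admittances at DC:
  Y(R1) = 0.04255 S between n0,n2
  Y(R2) = 0.03846 S between n0,n3
  Y(R3) = 0.3636 S between n4,n0
  Y(R4) = 0.0009901 S between n0,n4
  Y(R5) = 0.8696 S between n0,n3
  Y(R6) = 0.003610 S between n4,n3
  Y(R7) = 0.0001348 S between n0,n2
  Y(R8) = 0.0001011 S between n2,n1
  Y(R9) = 0.0007143 S between n2,n4
  Y(R10) = 0.08929 S between n2,n1
  Y(R11) = 0.0001148 S between n2,n1
  Y(R12) = 0.02155 S between n0,n1
  Idrv: injects 0.0719 A into n3 (from n4)
Assemble and solve the 4×4 MNA system:
  V(n1)=-0.001839  V(n2)=-0.002282  V(n3)=0.07810  V(n4)=-0.1941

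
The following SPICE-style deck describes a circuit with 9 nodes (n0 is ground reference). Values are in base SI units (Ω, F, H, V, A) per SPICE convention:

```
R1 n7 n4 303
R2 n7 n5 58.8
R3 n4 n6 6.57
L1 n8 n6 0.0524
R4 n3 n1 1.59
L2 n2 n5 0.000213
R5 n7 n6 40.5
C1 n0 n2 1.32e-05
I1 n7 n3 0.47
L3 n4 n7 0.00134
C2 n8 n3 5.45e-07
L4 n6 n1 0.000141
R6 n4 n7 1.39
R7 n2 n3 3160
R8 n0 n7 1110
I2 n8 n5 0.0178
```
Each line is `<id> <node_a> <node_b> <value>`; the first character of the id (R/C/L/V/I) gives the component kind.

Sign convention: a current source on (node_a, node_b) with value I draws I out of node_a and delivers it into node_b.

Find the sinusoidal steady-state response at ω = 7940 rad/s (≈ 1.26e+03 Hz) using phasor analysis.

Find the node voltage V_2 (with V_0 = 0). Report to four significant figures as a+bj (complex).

Element admittances at ω=7940 rad/s:
  Y(R1) = 0.003300+0.000j S between n7,n4
  Y(R2) = 0.01701+0.000j S between n7,n5
  Y(R3) = 0.1522+0.000j S between n4,n6
  Y(L1) = 0.000-0.002404j S between n8,n6
  Y(R4) = 0.6289+0.000j S between n3,n1
  Y(L2) = 0.000-0.5913j S between n2,n5
  Y(R5) = 0.02469+0.000j S between n7,n6
  Y(C1) = 0.000+0.1048j S between n0,n2
  I1: injects 0.47 A into n3 (from n7)
  Y(L3) = 0.000-0.09399j S between n4,n7
  Y(C2) = 0.000+0.004327j S between n8,n3
  Y(L4) = 0.000-0.8932j S between n6,n1
  Y(R6) = 0.7194+0.000j S between n4,n7
  Y(R7) = 0.0003165+0.000j S between n2,n3
  Y(R8) = 0.0009009+0.000j S between n0,n7
  I2: injects 0.0178 A into n5 (from n8)
Assemble and solve the 8×8 MNA system:
  V(n1)=1.950+0.5146j  V(n2)=0.0001519-0.008940j  V(n3)=2.628+0.5201j  V(n4)=-0.5262+0.04705j  V(n5)=0.0004081-0.008762j  V(n6)=1.954+0.03707j  V(n7)=-1.040-0.01767j  V(n8)=3.470+10.38j

0.0001519-0.008940j V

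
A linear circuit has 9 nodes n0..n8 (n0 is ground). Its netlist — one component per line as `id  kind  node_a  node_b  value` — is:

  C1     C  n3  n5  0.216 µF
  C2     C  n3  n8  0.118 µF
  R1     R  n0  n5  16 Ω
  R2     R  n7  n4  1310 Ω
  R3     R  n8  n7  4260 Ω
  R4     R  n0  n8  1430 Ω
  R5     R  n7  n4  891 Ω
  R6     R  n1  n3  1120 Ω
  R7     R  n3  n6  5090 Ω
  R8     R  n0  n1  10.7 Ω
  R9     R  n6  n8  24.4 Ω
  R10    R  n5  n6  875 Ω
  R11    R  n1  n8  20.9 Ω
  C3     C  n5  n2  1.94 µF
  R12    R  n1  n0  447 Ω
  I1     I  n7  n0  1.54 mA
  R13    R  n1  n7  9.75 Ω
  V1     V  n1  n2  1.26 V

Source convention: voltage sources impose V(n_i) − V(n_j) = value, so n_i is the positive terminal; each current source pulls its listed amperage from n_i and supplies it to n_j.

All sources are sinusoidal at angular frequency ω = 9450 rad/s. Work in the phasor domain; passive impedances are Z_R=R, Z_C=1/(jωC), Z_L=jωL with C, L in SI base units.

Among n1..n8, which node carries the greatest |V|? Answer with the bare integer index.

Element admittances at ω=9450 rad/s:
  Y(C1) = 0.000+0.002041j S between n3,n5
  Y(C2) = 0.000+0.001115j S between n3,n8
  Y(R1) = 0.06250+0.000j S between n0,n5
  Y(R2) = 0.0007634+0.000j S between n7,n4
  Y(R3) = 0.0002347+0.000j S between n8,n7
  Y(R4) = 0.0006993+0.000j S between n0,n8
  Y(R5) = 0.001122+0.000j S between n7,n4
  Y(R6) = 0.0008929+0.000j S between n1,n3
  Y(R7) = 0.0001965+0.000j S between n3,n6
  Y(R8) = 0.09346+0.000j S between n0,n1
  Y(R9) = 0.04098+0.000j S between n6,n8
  Y(R10) = 0.001143+0.000j S between n5,n6
  Y(R11) = 0.04785+0.000j S between n1,n8
  Y(C3) = 0.000+0.01833j S between n5,n2
  Y(R12) = 0.002237+0.000j S between n1,n0
  I1: injects 0.00154 A into n0 (from n7)
  Y(R13) = 0.1026+0.000j S between n1,n7
  V1: constraint V(n1)−V(n2) = 1.26
Assemble and solve the 9×9 MNA system:
  V(n1)=0.07608+0.1889j  V(n2)=-1.184+0.1889j  V(n3)=0.04603-0.1370j  V(n4)=0.06111+0.1889j  V(n5)=-0.1420-0.2912j  V(n6)=0.07088+0.1598j  V(n7)=0.06111+0.1889j  V(n8)=0.07694+0.1738j
  i(V1)=-0.008803-0.01910j

2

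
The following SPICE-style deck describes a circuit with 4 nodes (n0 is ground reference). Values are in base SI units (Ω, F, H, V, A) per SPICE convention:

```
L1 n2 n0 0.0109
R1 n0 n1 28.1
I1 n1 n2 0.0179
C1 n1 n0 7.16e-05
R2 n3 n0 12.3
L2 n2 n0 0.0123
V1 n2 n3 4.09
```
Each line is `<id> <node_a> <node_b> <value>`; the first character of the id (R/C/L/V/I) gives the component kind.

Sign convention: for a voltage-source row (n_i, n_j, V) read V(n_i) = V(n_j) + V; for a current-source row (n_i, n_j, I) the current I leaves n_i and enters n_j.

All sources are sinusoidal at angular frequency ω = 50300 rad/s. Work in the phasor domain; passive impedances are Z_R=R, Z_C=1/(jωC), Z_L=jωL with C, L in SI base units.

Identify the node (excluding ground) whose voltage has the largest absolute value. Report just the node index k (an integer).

2

MNA unknowns: 3 node voltages V₁..V_3 plus 1 source current (V1)
L1: Y=0.000-0.001824j on G[2,0]
R1: Y=0.03559+0.000j on G[0,1]
I1: z[1]−=0.0179, z[2]+=0.0179
C1: Y=0.000+3.601j on G[1,0]
R2: Y=0.08130+0.000j on G[3,0]
L2: Y=0.000-0.001616j on G[2,0]
V1: row V2−V3=4.09, i_V1 at 2,3
solve → V1=-4.911e-05+0.004970j, V2=4.302+0.1821j, V3=0.2125+0.1821j
aux → i_V1=0.01727+0.01480j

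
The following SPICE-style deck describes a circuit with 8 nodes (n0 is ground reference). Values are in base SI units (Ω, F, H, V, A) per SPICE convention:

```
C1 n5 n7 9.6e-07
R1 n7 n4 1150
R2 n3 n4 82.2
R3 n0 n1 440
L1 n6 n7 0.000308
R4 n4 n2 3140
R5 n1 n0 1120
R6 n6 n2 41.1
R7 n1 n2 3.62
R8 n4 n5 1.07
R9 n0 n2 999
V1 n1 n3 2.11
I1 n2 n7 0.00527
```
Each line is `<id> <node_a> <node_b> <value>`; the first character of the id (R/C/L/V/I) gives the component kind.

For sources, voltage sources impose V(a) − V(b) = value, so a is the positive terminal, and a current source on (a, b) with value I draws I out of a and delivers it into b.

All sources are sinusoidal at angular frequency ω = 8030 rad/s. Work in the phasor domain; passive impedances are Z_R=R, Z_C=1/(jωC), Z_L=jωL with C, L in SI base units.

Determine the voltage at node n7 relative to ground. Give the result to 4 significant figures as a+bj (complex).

Element admittances at ω=8030 rad/s:
  Y(C1) = 0.000+0.007709j S between n5,n7
  Y(R1) = 0.0008696+0.000j S between n7,n4
  Y(R2) = 0.01217+0.000j S between n3,n4
  Y(R3) = 0.002273+0.000j S between n0,n1
  Y(L1) = 0.000-0.4043j S between n6,n7
  Y(R4) = 0.0003185+0.000j S between n4,n2
  Y(R5) = 0.0008929+0.000j S between n1,n0
  Y(R6) = 0.02433+0.000j S between n6,n2
  Y(R7) = 0.2762+0.000j S between n1,n2
  Y(R8) = 0.9346+0.000j S between n4,n5
  Y(R9) = 0.001001+0.000j S between n0,n2
  V1: constraint V(n1)−V(n3) = 2.11
  I1: injects 0.00527 A into n7 (from n2)
Assemble and solve the 8×8 MNA system:
  V(n1)=0.008125+0.006842j  V(n2)=-0.02570-0.02164j  V(n3)=-2.102+0.006842j  V(n4)=-1.332+0.6553j  V(n5)=-1.323+0.6649j  V(n6)=-0.1770-0.3547j  V(n7)=-0.1570-0.3638j
  i(V1)=-0.009368-0.007889j

-0.1570-0.3638j V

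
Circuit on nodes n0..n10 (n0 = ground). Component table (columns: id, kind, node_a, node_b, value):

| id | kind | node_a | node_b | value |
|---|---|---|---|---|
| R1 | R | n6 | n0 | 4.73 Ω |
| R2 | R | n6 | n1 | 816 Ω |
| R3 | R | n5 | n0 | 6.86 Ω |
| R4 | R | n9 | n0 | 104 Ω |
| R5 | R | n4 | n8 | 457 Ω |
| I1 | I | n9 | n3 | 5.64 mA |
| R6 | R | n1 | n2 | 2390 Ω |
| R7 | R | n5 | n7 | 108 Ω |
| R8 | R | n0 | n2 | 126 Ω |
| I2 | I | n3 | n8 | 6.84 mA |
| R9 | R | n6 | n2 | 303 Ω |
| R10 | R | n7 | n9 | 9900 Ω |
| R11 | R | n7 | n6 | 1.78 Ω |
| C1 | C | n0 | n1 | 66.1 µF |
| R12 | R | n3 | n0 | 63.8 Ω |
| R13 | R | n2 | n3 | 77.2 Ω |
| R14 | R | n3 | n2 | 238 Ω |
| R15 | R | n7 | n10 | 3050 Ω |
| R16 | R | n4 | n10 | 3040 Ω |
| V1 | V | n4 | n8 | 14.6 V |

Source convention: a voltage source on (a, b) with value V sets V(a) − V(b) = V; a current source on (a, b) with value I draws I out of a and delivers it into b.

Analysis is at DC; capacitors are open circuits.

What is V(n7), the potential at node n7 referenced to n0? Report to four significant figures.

0.04085 V

MNA unknowns: 10 node voltages V₁..V_10 plus 1 source current (V1)
R1: Y=0.2114 on G[6,0]
R2: Y=0.001225 on G[6,1]
R3: Y=0.1458 on G[5,0]
R4: Y=0.009615 on G[9,0]
R5: Y=0.002188 on G[4,8]
I1: z[9]−=0.00564, z[3]+=0.00564
R6: Y=0.0004184 on G[1,2]
R7: Y=0.009259 on G[5,7]
R8: Y=0.007937 on G[0,2]
I2: z[3]−=0.00684, z[8]+=0.00684
R9: Y=0.003300 on G[6,2]
R10: Y=0.0001010 on G[7,9]
R11: Y=0.5618 on G[7,6]
C1: Y=0.000 on G[0,1]
R12: Y=0.01567 on G[3,0]
R13: Y=0.01295 on G[2,3]
R14: Y=0.004202 on G[3,2]
R15: Y=0.0003279 on G[7,10]
R16: Y=0.0003289 on G[4,10]
V1: row V4−V8=14.6, i_V1 at 4,8
solve → V1=0.01522, V2=-0.02638, V3=-0.05034, V4=41.70, V5=0.002440, V6=0.02942, V7=0.04085, V8=27.10, V9=-0.5800, V10=20.90
aux → i_V1=-0.03879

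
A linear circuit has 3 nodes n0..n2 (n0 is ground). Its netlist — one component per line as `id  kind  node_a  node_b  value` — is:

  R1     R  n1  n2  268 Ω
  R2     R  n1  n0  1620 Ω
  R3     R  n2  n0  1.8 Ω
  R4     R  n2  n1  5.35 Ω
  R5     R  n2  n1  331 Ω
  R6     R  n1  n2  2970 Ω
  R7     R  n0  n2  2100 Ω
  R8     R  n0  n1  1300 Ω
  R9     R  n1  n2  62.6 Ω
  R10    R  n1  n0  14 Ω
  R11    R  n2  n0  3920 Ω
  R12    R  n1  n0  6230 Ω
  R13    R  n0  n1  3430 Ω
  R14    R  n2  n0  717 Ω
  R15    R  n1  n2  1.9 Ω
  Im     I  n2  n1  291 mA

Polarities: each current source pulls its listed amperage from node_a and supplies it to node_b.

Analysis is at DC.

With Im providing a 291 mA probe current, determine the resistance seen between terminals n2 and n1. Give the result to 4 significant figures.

R_eq = 1.248 Ω

Apply KCL at each of the 2 non-ground nodes and solve the resulting linear system.
Node n1: branches {R1, R2, R4, R5, R6, R8, R9, R10, R12, R13, R15, Im} → V_1 = 0.3211
Node n2: branches {R1, R3, R4, R5, R6, R7, R9, R11, R14, R15, Im} → V_2 = -0.04218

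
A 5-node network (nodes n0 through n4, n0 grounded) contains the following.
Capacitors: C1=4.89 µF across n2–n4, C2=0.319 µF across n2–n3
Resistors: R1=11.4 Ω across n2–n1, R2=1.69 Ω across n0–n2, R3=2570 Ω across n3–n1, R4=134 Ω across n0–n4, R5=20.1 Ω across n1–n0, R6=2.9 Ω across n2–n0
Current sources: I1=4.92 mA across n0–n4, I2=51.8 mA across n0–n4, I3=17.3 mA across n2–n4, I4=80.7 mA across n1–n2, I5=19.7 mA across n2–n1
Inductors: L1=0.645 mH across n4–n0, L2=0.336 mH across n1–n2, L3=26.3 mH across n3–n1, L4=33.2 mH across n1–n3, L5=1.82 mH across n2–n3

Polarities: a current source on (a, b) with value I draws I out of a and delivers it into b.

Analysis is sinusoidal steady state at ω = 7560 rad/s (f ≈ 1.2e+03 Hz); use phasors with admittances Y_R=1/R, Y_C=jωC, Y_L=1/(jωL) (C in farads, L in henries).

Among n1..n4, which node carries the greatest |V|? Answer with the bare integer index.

4

Element admittances at ω=7560 rad/s:
  Y(C1) = 0.000+0.03697j S between n2,n4
  Y(R1) = 0.08772+0.000j S between n2,n1
  I1: injects 0.00492 A into n4 (from n0)
  I2: injects 0.0518 A into n4 (from n0)
  Y(L1) = 0.000-0.2051j S between n4,n0
  Y(R2) = 0.5917+0.000j S between n0,n2
  Y(R3) = 0.0003891+0.000j S between n3,n1
  Y(R4) = 0.007463+0.000j S between n0,n4
  Y(L2) = 0.000-0.3937j S between n1,n2
  I3: injects 0.0173 A into n4 (from n2)
  Y(L3) = 0.000-0.005029j S between n3,n1
  Y(C2) = 0.000+0.002412j S between n2,n3
  Y(R5) = 0.04975+0.000j S between n1,n0
  I4: injects 0.0807 A into n2 (from n1)
  Y(R6) = 0.3448+0.000j S between n2,n0
  Y(L4) = 0.000-0.003984j S between n1,n3
  Y(L5) = 0.000-0.07268j S between n2,n3
  I5: injects 0.0197 A into n1 (from n2)
Assemble and solve the 4×4 MNA system:
  V(n1)=-0.07579-0.1239j  V(n2)=-0.03135+0.008857j  V(n3)=-0.03583-0.006431j  V(n4)=0.02630+0.4372j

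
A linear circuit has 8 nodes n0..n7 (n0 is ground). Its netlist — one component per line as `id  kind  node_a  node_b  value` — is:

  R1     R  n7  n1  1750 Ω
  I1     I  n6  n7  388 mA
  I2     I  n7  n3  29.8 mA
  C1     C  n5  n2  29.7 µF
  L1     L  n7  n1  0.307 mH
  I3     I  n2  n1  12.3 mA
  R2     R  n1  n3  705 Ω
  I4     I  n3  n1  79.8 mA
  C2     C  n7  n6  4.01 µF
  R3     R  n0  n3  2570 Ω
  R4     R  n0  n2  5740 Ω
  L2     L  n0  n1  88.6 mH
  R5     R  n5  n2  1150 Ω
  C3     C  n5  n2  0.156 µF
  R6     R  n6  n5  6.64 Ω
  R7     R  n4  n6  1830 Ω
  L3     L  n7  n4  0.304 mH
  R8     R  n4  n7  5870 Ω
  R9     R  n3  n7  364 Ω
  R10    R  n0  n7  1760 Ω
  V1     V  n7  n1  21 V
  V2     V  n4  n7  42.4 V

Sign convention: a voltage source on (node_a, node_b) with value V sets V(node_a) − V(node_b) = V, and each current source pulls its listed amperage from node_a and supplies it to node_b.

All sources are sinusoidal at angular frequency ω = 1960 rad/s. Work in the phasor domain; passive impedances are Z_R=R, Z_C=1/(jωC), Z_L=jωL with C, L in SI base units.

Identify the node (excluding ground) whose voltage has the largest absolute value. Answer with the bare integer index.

4

Element admittances at ω=1960 rad/s:
  Y(R1) = 0.0005714+0.000j S between n7,n1
  I1: injects 0.388 A into n7 (from n6)
  I2: injects 0.0298 A into n3 (from n7)
  Y(C1) = 0.000+0.05821j S between n5,n2
  Y(L1) = 0.000-1.662j S between n7,n1
  I3: injects 0.0123 A into n1 (from n2)
  Y(R2) = 0.001418+0.000j S between n1,n3
  I4: injects 0.0798 A into n1 (from n3)
  Y(C2) = 0.000+0.007860j S between n7,n6
  Y(R3) = 0.0003891+0.000j S between n0,n3
  Y(R4) = 0.0001742+0.000j S between n0,n2
  Y(L2) = 0.000-0.005759j S between n0,n1
  Y(R5) = 0.0008696+0.000j S between n5,n2
  Y(C3) = 0.000+0.0003058j S between n5,n2
  Y(R6) = 0.1506+0.000j S between n6,n5
  Y(R7) = 0.0005464+0.000j S between n4,n6
  Y(L3) = 0.000-1.678j S between n7,n4
  Y(R8) = 0.0001704+0.000j S between n4,n7
  Y(R9) = 0.002747+0.000j S between n3,n7
  Y(R10) = 0.0005682+0.000j S between n0,n7
  V1: constraint V(n7)−V(n1) = 21
  V2: constraint V(n4)−V(n7) = 42.4
Assemble and solve the 9×9 MNA system:
  V(n1)=0.9155-2.857j  V(n2)=17.33+45.42j  V(n3)=2.526-2.613j  V(n4)=64.32-2.857j  V(n5)=17.47+45.16j  V(n6)=17.57+45.21j  V(n7)=21.92-2.857j
  i(V1)=-0.1228+34.89j  i(V2)=-0.03277+71.19j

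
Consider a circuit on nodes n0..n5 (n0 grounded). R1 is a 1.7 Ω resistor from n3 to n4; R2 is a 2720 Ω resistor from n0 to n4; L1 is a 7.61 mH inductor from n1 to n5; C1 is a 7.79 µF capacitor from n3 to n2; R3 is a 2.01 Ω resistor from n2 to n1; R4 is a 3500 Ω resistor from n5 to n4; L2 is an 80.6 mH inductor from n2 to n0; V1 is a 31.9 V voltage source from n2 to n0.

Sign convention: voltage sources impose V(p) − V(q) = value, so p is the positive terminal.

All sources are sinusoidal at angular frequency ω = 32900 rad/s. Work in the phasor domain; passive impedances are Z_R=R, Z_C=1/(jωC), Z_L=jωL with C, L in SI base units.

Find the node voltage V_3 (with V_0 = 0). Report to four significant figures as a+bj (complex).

31.90+0.04571j V

Apply KCL at each of the 5 non-ground nodes and solve the resulting linear system.
Node n1: branches {L1, R3} → V_1 = 31.90+2.689e-05j
Node n2: branches {C1, R3, L2, V1} → V_2 = 31.90+0.000j
Node n3: branches {R1, C1} → V_3 = 31.90+0.04571j
Node n4: branches {R1, R2, R4} → V_4 = 31.88+0.04566j
Node n5: branches {L1, R4} → V_5 = 31.90-0.001166j
Source currents: i(V1)=-0.01172+0.01201j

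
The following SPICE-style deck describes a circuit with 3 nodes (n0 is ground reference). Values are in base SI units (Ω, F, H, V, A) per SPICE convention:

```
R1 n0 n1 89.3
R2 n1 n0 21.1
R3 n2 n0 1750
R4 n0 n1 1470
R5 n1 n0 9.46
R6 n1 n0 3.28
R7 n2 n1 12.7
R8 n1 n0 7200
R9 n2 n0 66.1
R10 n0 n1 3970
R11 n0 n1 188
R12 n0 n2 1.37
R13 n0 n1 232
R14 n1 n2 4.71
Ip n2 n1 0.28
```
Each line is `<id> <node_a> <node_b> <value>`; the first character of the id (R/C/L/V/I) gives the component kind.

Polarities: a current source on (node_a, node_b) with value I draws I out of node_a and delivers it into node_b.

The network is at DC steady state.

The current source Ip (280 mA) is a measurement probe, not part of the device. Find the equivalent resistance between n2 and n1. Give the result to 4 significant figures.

Element admittances at DC:
  Y(R1) = 0.01120 S between n0,n1
  Y(R2) = 0.04739 S between n1,n0
  Y(R3) = 0.0005714 S between n2,n0
  Y(R4) = 0.0006803 S between n0,n1
  Y(R5) = 0.1057 S between n1,n0
  Y(R6) = 0.3049 S between n1,n0
  Y(R7) = 0.07874 S between n2,n1
  Y(R8) = 0.0001389 S between n1,n0
  Y(R9) = 0.01513 S between n2,n0
  Y(R10) = 0.0002519 S between n0,n1
  Y(R11) = 0.005319 S between n0,n1
  Y(R12) = 0.7299 S between n0,n2
  Y(R13) = 0.004310 S between n0,n1
  Y(R14) = 0.2123 S between n1,n2
  Ip: injects 0.28 A into n1 (from n2)
Assemble and solve the 2×2 MNA system:
  V(n1)=0.2922  V(n2)=-0.1881

R_eq = 1.715 Ω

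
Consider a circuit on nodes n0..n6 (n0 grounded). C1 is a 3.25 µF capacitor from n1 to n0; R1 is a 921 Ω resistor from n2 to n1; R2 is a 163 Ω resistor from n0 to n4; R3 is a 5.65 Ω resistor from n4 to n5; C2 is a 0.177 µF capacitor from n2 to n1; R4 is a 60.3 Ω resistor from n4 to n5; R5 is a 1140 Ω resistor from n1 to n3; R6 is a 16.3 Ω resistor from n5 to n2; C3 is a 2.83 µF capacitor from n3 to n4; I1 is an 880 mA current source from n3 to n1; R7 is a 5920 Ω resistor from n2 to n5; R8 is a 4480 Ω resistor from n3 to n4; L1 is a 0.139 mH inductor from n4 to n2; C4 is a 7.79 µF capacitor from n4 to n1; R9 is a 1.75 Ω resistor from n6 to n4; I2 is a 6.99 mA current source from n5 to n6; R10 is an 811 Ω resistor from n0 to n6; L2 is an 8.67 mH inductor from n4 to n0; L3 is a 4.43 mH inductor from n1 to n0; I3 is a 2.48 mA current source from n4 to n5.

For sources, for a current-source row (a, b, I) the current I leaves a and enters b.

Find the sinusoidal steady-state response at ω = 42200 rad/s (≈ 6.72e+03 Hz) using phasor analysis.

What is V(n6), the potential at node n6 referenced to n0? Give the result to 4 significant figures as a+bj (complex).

-0.2382+2.667j V

Element admittances at ω=42200 rad/s:
  Y(C1) = 0.000+0.1371j S between n1,n0
  Y(R1) = 0.001086+0.000j S between n2,n1
  Y(R2) = 0.006135+0.000j S between n0,n4
  Y(R3) = 0.1770+0.000j S between n4,n5
  Y(C2) = 0.000+0.007469j S between n2,n1
  Y(R4) = 0.01658+0.000j S between n4,n5
  Y(R5) = 0.0008772+0.000j S between n1,n3
  Y(R6) = 0.06135+0.000j S between n5,n2
  Y(C3) = 0.000+0.1194j S between n3,n4
  I1: injects 0.88 A into n1 (from n3)
  Y(R7) = 0.0001689+0.000j S between n2,n5
  Y(R8) = 0.0002232+0.000j S between n3,n4
  Y(L1) = 0.000-0.1705j S between n4,n2
  Y(C4) = 0.000+0.3287j S between n4,n1
  Y(R9) = 0.5714+0.000j S between n6,n4
  I2: injects 0.00699 A into n6 (from n5)
  Y(R10) = 0.001233+0.000j S between n0,n6
  Y(L2) = 0.000-0.002733j S between n4,n0
  Y(L3) = 0.000-0.005349j S between n1,n0
  I3: injects 0.00248 A into n5 (from n4)
Assemble and solve the 6×6 MNA system:
  V(n1)=-0.1545+0.04150j  V(n2)=-0.2080+2.774j  V(n3)=-0.3382+10.04j  V(n4)=-0.2510+2.672j  V(n5)=-0.2583+2.697j  V(n6)=-0.2382+2.667j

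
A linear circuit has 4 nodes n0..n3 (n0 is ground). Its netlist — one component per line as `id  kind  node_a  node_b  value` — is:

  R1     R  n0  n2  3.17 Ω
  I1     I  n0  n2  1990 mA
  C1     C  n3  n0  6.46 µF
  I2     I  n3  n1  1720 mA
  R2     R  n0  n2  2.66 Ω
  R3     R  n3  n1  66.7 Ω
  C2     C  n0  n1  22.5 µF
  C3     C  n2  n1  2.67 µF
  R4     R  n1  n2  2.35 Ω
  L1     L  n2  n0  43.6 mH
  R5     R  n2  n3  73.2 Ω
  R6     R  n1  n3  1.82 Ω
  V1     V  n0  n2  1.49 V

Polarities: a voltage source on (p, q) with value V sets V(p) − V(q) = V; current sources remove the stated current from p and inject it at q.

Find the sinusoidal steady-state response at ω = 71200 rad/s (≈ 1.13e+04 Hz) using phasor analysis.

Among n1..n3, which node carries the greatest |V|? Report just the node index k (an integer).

Apply KCL at each of the 3 non-ground nodes and solve the resulting linear system.
Node n1: branches {I2, R3, C2, C3, R4, R6} → V_1 = 0.2466+0.05604j
Node n2: branches {R1, I1, R2, C3, R4, L1, R5, V1} → V_2 = -1.490+0.000j
Node n3: branches {C1, I2, R3, R5, R6} → V_3 = -1.669+1.383j
Source currents: i(V1)=-3.746-0.3724j

3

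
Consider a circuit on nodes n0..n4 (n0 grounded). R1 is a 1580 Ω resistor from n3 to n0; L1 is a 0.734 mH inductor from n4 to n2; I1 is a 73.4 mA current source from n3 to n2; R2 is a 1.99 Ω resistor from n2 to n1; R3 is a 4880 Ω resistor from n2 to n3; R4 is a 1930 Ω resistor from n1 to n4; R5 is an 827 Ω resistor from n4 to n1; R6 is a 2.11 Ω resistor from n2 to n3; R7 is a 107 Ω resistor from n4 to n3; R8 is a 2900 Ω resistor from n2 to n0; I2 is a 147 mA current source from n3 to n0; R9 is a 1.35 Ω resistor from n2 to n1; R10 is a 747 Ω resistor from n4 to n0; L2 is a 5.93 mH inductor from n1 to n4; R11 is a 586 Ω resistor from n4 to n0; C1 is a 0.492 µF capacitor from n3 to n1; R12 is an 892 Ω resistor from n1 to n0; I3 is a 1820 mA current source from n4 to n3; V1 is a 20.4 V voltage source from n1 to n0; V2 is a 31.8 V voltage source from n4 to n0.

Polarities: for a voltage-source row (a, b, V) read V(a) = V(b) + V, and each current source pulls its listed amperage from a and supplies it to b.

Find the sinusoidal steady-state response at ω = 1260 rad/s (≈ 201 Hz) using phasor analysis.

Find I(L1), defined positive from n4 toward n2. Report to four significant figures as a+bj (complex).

5.365-6.213j A

MNA unknowns: 4 node voltages V₁..V_4 plus 2 source currents (V1, V2)
R1: Y=0.0006329+0.000j on G[3,0]
L1: Y=0.000-1.081j on G[4,2]
I1: z[3]−=0.0734, z[2]+=0.0734
R2: Y=0.5025+0.000j on G[2,1]
R3: Y=0.0002049+0.000j on G[2,3]
R4: Y=0.0005181+0.000j on G[1,4]
R5: Y=0.001209+0.000j on G[4,1]
R6: Y=0.4739+0.000j on G[2,3]
R7: Y=0.009346+0.000j on G[4,3]
R8: Y=0.0003448+0.000j on G[2,0]
I2: z[3]−=0.147, z[0]+=0.147
R9: Y=0.7407+0.000j on G[2,1]
R10: Y=0.001339+0.000j on G[4,0]
L2: Y=0.000-0.1338j on G[1,4]
R11: Y=0.001706+0.000j on G[4,0]
C1: Y=0.000+0.0006199j on G[3,1]
R12: Y=0.001121+0.000j on G[1,0]
I3: z[4]−=1.82, z[3]+=1.82
V1: row V1−V0=20.4, i_V1 at 1,0
V2: row V4−V0=31.8, i_V2 at 4,0
solve → V1=20.40+0.000j, V2=26.05-4.961j, V3=29.43-4.871j, V4=31.80+0.000j
aux → i_V1=7.029-7.689j, i_V2=-7.323+7.693j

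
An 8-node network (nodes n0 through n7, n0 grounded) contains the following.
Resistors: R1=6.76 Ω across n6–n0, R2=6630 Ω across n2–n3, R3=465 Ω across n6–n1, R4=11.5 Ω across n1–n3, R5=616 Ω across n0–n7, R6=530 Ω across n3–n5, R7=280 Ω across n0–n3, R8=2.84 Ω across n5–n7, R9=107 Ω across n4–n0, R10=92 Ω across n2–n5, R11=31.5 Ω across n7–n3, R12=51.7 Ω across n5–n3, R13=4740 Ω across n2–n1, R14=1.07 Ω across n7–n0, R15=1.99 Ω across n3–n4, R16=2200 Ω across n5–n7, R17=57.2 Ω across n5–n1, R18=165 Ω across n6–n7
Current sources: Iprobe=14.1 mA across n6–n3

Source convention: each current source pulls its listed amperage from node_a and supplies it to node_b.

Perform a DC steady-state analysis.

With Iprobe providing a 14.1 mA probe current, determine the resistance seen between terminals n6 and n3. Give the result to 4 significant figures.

MNA unknowns: 7 node voltages V₁..V_7
R1: Y=0.1479 on G[6,0]
R2: Y=0.0001508 on G[2,3]
R3: Y=0.002151 on G[6,1]
R4: Y=0.08696 on G[1,3]
R5: Y=0.001623 on G[0,7]
R6: Y=0.001887 on G[3,5]
R7: Y=0.003571 on G[0,3]
R8: Y=0.3521 on G[5,7]
R9: Y=0.009346 on G[4,0]
R10: Y=0.01087 on G[2,5]
R11: Y=0.03175 on G[7,3]
R12: Y=0.01934 on G[5,3]
R13: Y=0.0002110 on G[2,1]
R14: Y=0.9346 on G[7,0]
R15: Y=0.5025 on G[3,4]
R16: Y=0.0004545 on G[5,7]
R17: Y=0.01748 on G[5,1]
R18: Y=0.006061 on G[6,7]
Iprobe: z[6]−=0.0141, z[3]+=0.0141
solve → V1=0.1545, V2=0.03187, V3=0.1863, V4=0.1829, V5=0.02734, V6=-0.08774, V7=0.01133

R_eq = 19.44 Ω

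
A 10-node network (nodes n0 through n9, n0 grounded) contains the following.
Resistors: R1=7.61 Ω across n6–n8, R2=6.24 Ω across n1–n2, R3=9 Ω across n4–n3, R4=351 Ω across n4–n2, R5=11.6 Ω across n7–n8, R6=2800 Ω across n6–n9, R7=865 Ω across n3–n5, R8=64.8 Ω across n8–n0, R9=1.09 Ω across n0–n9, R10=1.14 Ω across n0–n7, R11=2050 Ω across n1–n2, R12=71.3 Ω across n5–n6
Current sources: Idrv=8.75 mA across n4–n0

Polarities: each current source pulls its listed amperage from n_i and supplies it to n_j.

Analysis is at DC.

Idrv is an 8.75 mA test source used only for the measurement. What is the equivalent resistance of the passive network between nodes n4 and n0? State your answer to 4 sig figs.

R_eq = 963.4 Ω

MNA unknowns: 9 node voltages V₁..V_9
R1: Y=0.1314 on G[6,8]
R2: Y=0.1603 on G[1,2]
R3: Y=0.1111 on G[4,3]
R4: Y=0.002849 on G[4,2]
R5: Y=0.08621 on G[7,8]
R6: Y=0.0003571 on G[6,9]
R7: Y=0.001156 on G[3,5]
R8: Y=0.01543 on G[8,0]
R9: Y=0.9174 on G[0,9]
R10: Y=0.8772 on G[0,7]
R11: Y=0.0004878 on G[1,2]
R12: Y=0.01403 on G[5,6]
Idrv: z[4]−=0.00875, z[0]+=0.00875
solve → V1=-8.430, V2=-8.430, V3=-8.351, V4=-8.430, V5=-0.7826, V6=-0.1587, V7=-0.008282, V8=-0.09256, V9=-6.176e-05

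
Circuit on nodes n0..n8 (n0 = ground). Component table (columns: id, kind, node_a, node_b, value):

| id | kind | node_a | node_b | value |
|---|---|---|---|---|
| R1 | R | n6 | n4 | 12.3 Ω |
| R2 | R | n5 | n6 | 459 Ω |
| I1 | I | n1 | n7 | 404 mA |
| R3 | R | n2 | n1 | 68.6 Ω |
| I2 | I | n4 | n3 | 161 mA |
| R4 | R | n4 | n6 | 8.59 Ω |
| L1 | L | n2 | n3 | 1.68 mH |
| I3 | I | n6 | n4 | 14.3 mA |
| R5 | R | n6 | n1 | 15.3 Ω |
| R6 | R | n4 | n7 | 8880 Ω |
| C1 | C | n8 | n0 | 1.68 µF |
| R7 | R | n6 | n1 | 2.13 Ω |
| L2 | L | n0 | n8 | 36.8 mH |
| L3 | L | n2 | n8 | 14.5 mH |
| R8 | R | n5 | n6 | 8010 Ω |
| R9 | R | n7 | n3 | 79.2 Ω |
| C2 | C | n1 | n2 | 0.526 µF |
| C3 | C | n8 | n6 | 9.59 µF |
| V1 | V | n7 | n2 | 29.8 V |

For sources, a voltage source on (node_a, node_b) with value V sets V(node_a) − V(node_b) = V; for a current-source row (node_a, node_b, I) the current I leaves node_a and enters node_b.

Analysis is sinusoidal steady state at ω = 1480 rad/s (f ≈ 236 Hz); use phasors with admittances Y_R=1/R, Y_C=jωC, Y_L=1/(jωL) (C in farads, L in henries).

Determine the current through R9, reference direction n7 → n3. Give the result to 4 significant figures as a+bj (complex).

0.3757-0.01685j A

Apply KCL at each of the 8 non-ground nodes and solve the resulting linear system.
Node n1: branches {I1, R3, R5, R7, C2} → V_1 = -17.75+25.26j
Node n2: branches {R3, L1, L3, C2, V1} → V_2 = -5.287+7.833j
Node n3: branches {I2, L1, R9} → V_3 = -5.245+9.167j
Node n4: branches {R1, I2, R4, I3, R6} → V_4 = -18.07+25.71j
Node n5: branches {R2, R8} → V_5 = -17.36+25.72j
Node n6: branches {R1, R2, R4, I3, R5, R7, R8, C3} → V_6 = -17.36+25.72j
Node n7: branches {I1, R6, R9, V1} → V_7 = 24.51+7.833j
Node n8: branches {C1, L2, L3, C3} → V_8 = 0.000+0.000j
Source currents: i(V1)=0.02347+0.01886j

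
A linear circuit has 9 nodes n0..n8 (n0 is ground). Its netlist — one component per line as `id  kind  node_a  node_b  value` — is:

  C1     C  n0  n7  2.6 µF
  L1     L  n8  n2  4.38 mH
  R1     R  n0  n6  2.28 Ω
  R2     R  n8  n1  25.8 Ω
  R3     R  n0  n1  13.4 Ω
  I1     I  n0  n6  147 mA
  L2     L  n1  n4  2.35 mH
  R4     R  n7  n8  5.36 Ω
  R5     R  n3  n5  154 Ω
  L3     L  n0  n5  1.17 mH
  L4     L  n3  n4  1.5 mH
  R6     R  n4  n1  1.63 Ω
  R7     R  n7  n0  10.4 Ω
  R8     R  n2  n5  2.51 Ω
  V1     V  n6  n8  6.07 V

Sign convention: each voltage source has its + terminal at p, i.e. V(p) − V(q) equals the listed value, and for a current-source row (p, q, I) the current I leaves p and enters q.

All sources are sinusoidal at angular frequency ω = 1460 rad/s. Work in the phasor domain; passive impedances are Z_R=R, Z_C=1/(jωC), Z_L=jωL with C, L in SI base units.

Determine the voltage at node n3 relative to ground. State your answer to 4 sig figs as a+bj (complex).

Element admittances at ω=1460 rad/s:
  Y(C1) = 0.000+0.003796j S between n0,n7
  Y(L1) = 0.000-0.1564j S between n8,n2
  Y(R1) = 0.4386+0.000j S between n0,n6
  Y(R2) = 0.03876+0.000j S between n8,n1
  Y(R3) = 0.07463+0.000j S between n0,n1
  I1: injects 0.147 A into n6 (from n0)
  Y(L2) = 0.000-0.2915j S between n1,n4
  Y(R4) = 0.1866+0.000j S between n7,n8
  Y(R5) = 0.006494+0.000j S between n3,n5
  Y(L3) = 0.000-0.5854j S between n0,n5
  Y(L4) = 0.000-0.4566j S between n3,n4
  Y(R6) = 0.6135+0.000j S between n4,n1
  Y(R7) = 0.09615+0.000j S between n7,n0
  Y(R8) = 0.3984+0.000j S between n2,n5
  V1: constraint V(n6)−V(n8) = 6.07
Assemble and solve the 9×9 MNA system:
  V(n1)=-1.434-0.2983j  V(n2)=-1.394+0.7166j  V(n3)=-1.426-0.2876j  V(n4)=-1.428-0.2968j  V(n5)=-0.7788-0.4255j  V(n6)=1.767-0.8496j  V(n7)=-2.847-0.5224j  V(n8)=-4.303-0.8496j
  i(V1)=-0.6279+0.3726j

-1.426-0.2876j V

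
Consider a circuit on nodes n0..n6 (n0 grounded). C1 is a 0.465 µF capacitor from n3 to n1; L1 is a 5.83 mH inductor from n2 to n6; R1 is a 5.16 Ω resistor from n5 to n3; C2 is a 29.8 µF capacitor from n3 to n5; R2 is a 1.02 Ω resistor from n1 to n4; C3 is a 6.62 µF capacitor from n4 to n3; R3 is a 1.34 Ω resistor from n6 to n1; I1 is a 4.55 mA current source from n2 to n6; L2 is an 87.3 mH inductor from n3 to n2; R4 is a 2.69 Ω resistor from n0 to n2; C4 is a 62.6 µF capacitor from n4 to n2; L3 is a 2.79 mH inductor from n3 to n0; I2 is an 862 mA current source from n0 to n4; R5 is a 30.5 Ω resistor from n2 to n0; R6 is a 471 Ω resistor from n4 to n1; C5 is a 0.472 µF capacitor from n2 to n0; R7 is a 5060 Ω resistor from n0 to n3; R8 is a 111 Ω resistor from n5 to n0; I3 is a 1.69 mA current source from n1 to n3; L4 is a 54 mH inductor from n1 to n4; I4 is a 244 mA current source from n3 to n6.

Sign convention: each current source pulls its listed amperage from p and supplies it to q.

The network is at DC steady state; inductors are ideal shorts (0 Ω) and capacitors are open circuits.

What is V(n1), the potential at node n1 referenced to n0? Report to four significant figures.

Element admittances at DC:
  Y(C1) = 0.000 S between n3,n1
  L1: short n2↔n6 (DC inductor)
  Y(R1) = 0.1938 S between n5,n3
  Y(C2) = 0.000 S between n3,n5
  Y(R2) = 0.9804 S between n1,n4
  Y(C3) = 0.000 S between n4,n3
  Y(R3) = 0.7463 S between n6,n1
  I1: injects 0.00455 A into n6 (from n2)
  L2: short n3↔n2 (DC inductor)
  Y(R4) = 0.3717 S between n0,n2
  Y(C4) = 0.000 S between n4,n2
  L3: short n3↔n0 (DC inductor)
  I2: injects 0.862 A into n4 (from n0)
  Y(R5) = 0.03279 S between n2,n0
  Y(R6) = 0.002123 S between n4,n1
  Y(C5) = 0.000 S between n2,n0
  Y(R7) = 0.0001976 S between n0,n3
  Y(R8) = 0.009009 S between n5,n0
  I3: injects 0.00169 A into n3 (from n1)
  L4: short n1↔n4 (DC inductor)
  I4: injects 0.244 A into n6 (from n3)
Assemble and solve the 10×10 MNA system:
  V(n1)=1.153  V(n2)=0.000  V(n3)=0.000  V(n4)=1.153  V(n5)=0.000  V(n6)=0.000
  i(L1)=-1.109  i(L2)=-1.104  i(L3)=0.8620  i(L4)=-0.8620

1.153 V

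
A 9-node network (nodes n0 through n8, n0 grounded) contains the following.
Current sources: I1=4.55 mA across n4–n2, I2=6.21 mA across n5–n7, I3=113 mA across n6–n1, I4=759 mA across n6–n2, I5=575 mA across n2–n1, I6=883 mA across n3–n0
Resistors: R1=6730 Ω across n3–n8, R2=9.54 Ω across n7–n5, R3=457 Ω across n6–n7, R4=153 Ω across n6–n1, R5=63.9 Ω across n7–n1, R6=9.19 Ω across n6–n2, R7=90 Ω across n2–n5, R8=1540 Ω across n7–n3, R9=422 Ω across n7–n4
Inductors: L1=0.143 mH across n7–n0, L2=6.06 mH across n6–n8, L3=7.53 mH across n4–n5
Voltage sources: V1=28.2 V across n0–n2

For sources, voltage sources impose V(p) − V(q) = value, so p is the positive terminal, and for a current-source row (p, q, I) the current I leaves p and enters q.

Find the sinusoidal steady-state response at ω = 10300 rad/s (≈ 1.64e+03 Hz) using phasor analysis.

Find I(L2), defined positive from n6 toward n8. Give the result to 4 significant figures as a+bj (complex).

Element admittances at ω=10300 rad/s:
  I1: injects 0.00455 A into n2 (from n4)
  Y(R1) = 0.0001486+0.000j S between n3,n8
  Y(R2) = 0.1048+0.000j S between n7,n5
  Y(R3) = 0.002188+0.000j S between n6,n7
  I2: injects 0.00621 A into n7 (from n5)
  I3: injects 0.113 A into n1 (from n6)
  Y(R4) = 0.006536+0.000j S between n6,n1
  Y(R5) = 0.01565+0.000j S between n7,n1
  Y(R6) = 0.1088+0.000j S between n6,n2
  I4: injects 0.759 A into n2 (from n6)
  I5: injects 0.575 A into n1 (from n2)
  Y(R7) = 0.01111+0.000j S between n2,n5
  I6: injects 0.883 A into n0 (from n3)
  Y(L1) = 0.000-0.6789j S between n7,n0
  Y(R8) = 0.0006494+0.000j S between n7,n3
  Y(L2) = 0.000-0.01602j S between n6,n8
  Y(R9) = 0.002370+0.000j S between n7,n4
  Y(L3) = 0.000-0.01289j S between n4,n5
  V1: constraint V(n0)−V(n2) = 28.2
Assemble and solve the 9×9 MNA system:
  V(n1)=21.06-0.7994j  V(n2)=-28.20+0.000j  V(n3)=-1113-2.777j  V(n4)=-2.719-0.8665j  V(n5)=-2.763-1.009j  V(n6)=-33.72-0.05591j  V(n7)=-0.02547-1.110j  V(n8)=-33.79-10.06j
  i(V1)=0.1294+0.01729j

0.1603-0.001083j A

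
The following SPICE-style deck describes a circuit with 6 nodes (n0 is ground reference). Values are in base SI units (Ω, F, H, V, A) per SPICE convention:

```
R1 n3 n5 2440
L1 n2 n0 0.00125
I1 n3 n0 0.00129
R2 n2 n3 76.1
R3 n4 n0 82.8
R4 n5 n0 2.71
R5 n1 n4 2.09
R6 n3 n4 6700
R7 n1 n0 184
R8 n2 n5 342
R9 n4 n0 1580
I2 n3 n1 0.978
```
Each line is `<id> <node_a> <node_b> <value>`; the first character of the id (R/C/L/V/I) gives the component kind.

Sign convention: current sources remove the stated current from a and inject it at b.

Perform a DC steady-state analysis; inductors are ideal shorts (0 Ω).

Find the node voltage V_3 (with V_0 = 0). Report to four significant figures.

Element admittances at DC:
  Y(R1) = 0.0004098 S between n3,n5
  L1: short n2↔n0 (DC inductor)
  I1: injects 0.00129 A into n0 (from n3)
  Y(R2) = 0.01314 S between n2,n3
  Y(R3) = 0.01208 S between n4,n0
  Y(R4) = 0.3690 S between n5,n0
  Y(R5) = 0.4785 S between n1,n4
  Y(R6) = 0.0001493 S between n3,n4
  Y(R7) = 0.005435 S between n1,n0
  Y(R8) = 0.002924 S between n2,n5
  Y(R9) = 0.0006329 S between n4,n0
  I2: injects 0.978 A into n1 (from n3)
Assemble and solve the 6×6 MNA system:
  V(n1)=53.89  V(n2)=0.000  V(n3)=-70.91  V(n4)=52.46  V(n5)=-0.07806
  i(L1)=-0.9321

-70.91 V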